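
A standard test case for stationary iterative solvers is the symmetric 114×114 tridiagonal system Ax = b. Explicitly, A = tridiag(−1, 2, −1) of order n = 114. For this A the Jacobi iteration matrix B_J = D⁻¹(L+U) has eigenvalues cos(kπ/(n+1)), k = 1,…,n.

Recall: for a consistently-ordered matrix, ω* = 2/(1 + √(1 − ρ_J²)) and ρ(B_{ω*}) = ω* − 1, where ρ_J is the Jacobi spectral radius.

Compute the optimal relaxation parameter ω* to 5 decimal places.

ρ_J = max_k |cos(kπ/115)| = cos(π/115) = 0.99963
√(1−ρ_J²) = |sin(π/115)| = 0.027315
Young: ω* = 2/(1+√(1−ρ_J²)) = 2/(1+0.027315) = 2/1.027315 = 1.94682.
[ρ_SOR] ω* − 1 = 0.94682.

ω* = 1.94682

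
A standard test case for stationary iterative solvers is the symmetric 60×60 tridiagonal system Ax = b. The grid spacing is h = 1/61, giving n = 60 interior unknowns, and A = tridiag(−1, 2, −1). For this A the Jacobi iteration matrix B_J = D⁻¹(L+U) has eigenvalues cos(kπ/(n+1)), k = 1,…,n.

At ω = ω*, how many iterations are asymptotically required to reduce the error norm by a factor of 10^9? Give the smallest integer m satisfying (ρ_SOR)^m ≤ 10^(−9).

With n=60, ρ(Jacobi) = cos(π/61) = 0.9986741.
√(1−ρ_J²) simplifies to sin(π/61) = 0.0514788.
[ω*] 2 ÷ (1 + 0.0514788) = 2 ÷ 1.0514788 = 1.9020830.
[ρ_SOR] ω* − 1 = 0.9020830.
Need (0.9020830)^m ≤ 10^(−9): m ≥ 9·ln10/|ln 0.9020830| = 20.7233/0.103049 = 201.101 ⇒ m = 202.

m = 202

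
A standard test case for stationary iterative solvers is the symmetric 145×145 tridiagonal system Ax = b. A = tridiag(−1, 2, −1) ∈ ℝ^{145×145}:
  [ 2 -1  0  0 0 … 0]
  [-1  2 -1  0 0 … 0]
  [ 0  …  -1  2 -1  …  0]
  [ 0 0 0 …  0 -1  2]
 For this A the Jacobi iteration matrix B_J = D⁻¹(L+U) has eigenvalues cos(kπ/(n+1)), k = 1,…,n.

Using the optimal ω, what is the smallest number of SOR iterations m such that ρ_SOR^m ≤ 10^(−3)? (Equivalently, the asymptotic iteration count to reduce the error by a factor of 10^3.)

With n=145, ρ(Jacobi) = cos(π/146) = 0.9997685.
1 − cos²(π/146) = sin²(π/146) ⇒ √(1−ρ_J²) = sin(π/146) = 0.0215161.
ω* = 2/(1+0.0215161) = 1.9578742
and ρ(B_{ω*}) = 1.9578742 − 1 = 0.9578742.
Need (0.9578742)^m ≤ 10^(−3): m ≥ 3·ln10/|ln 0.9578742| = 6.90776/0.0430388 = 160.501 ⇒ m = 161.

m = 161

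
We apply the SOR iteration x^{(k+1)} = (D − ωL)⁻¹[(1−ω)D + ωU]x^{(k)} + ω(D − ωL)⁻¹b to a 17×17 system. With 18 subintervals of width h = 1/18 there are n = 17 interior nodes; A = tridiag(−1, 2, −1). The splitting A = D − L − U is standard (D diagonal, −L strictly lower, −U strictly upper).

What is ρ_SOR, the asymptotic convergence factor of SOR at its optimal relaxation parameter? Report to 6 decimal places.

ρ_SOR = 0.704088

B_J for the 17×17 system has eigenvalues cos(kπ/18); ρ_J = cos(π/18) = 0.984808.
√(1 − cos²(π/18)) = sin(π/18) ≈ 0.1736482.
Young: ω* = 2/(1+√(1−ρ_J²)) = 2/(1+0.1736482) = 2/1.1736482 = 1.704088.
ρ(B_{ω*}) = ω*−1 = 0.704088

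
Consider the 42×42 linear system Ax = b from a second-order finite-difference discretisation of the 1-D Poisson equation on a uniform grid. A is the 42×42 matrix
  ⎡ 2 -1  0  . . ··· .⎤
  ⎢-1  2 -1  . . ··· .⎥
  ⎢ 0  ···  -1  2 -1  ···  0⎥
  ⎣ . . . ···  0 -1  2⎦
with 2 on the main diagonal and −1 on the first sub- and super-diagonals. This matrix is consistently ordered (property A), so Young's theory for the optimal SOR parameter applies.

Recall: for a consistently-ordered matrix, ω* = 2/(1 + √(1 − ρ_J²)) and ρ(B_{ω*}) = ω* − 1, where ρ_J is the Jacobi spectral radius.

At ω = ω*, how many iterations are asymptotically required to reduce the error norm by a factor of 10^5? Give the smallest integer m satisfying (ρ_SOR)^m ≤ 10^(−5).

m = 79

[ρ_J] n=42: ρ(B_J) = cos(π/(n+1)) = cos(π/43) = 0.9973323.
√(1 − cos²(π/43)) = sin(π/43) ≈ 0.0729953.
[ω*] 2 ÷ (1 + 0.0729953) = 2 ÷ 1.0729953 = 1.8639411.
At ω = 1.8639411 every |λ(B_ω)| = ω−1, so ρ_SOR = 0.8639411.
Need (0.8639411)^m ≤ 10^(−5): m ≥ 5·ln10/|ln 0.8639411| = 11.5129/0.146251 = 78.720 ⇒ m = 79.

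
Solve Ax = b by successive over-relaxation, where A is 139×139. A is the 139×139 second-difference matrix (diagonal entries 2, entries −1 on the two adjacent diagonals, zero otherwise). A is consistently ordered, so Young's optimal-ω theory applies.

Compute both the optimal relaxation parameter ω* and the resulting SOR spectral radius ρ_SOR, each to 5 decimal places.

ω* = 1.95611, ρ_SOR = 0.95611

n=139: λ(B_J) = 1 − λ(A)/2 = cos(kπ/140); k=1 gives ρ_J = 0.99975.
√(1−ρ_J²) simplifies to sin(π/140) = 0.022438.
ω* = 2/(1+0.022438) = 1.95611
ρ_SOR = ω* − 1 ≈ 0.95611.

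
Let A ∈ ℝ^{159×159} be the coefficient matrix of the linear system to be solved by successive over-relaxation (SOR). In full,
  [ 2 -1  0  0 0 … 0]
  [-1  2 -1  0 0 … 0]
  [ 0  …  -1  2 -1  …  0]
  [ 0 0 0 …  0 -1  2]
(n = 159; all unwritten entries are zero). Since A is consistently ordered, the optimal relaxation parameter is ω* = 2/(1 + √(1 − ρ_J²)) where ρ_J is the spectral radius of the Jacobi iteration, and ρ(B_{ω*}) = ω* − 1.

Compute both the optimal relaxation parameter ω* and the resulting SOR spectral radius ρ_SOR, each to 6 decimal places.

n=159: λ(B_J) = 1 − λ(A)/2 = cos(kπ/160); k=1 gives ρ_J = 0.999807.
root = sin(π/160) = 0.0196337  (since 1−cos² = sin²).
ω* = 2/(1+0.0196337) = 1.961489
ρ_SOR = ω* − 1 = 1.961489 − 1 = 0.961489.

ω* = 1.961489, ρ_SOR = 0.961489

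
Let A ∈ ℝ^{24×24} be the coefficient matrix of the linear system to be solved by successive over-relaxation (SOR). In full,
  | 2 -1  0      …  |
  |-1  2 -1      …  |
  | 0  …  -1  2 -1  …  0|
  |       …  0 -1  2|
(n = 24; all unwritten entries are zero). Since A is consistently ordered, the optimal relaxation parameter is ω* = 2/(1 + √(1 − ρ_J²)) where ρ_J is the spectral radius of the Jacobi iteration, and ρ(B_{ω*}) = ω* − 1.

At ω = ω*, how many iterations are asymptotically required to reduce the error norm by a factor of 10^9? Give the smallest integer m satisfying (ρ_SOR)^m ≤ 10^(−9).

m = 83

[ρ_J] n=24: ρ(B_J) = cos(π/(n+1)) = cos(π/25) = 0.9921147.
1 − cos²(π/25) = sin²(π/25) ⇒ √(1−ρ_J²) = sin(π/25) = 0.1253332.
ω* = 2 / (1 + 0.1253332) = 2 / 1.1253332 ≈ 1.7772514.
Hence ρ(B_{ω*}) = 1.7772514 − 1 = 0.7772514.
Need (0.7772514)^m ≤ 10^(−9): m ≥ 9·ln10/|ln 0.7772514| = 20.7233/0.251991 = 82.238 ⇒ m = 83.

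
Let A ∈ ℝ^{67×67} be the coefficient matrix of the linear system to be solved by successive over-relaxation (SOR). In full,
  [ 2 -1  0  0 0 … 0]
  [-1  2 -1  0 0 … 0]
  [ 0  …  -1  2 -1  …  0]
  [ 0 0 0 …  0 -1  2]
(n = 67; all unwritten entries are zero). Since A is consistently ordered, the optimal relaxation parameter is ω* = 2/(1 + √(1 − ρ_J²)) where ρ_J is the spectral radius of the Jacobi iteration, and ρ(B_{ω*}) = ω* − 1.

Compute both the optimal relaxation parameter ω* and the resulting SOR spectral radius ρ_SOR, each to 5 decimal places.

ω* = 1.91171, ρ_SOR = 0.91171

B_J for the 67×67 system has eigenvalues cos(kπ/68); ρ_J = cos(π/68) = 0.99893.
√(1−ρ_J²) simplifies to sin(π/68) = 0.046183.
Then 2/(1+√(1−ρ_J²)) = 2/(1+0.046183); ω* = 2/1.046183 = 1.91171.
and ρ(B_{ω*}) = 1.91171 − 1 = 0.91171.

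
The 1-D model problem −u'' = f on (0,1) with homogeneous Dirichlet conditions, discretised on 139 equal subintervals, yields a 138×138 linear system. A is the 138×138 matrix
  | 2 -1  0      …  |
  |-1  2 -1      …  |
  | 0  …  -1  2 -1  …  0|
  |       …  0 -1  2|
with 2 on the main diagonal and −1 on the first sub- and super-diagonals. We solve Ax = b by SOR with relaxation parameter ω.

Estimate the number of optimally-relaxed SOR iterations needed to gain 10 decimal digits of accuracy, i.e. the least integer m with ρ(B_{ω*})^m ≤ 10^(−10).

[ρ_J] n=138: ρ(B_J) = cos(π/(n+1)) = cos(π/139) = 0.9997446.
√(1 − cos²(π/139)) = sin(π/139) ≈ 0.0225995.
Then 2/(1+√(1−ρ_J²)) = 2/(1+0.0225995); ω* = 2/1.0225995 = 1.9557999.
At ω = 1.9557999 every |λ(B_ω)| = ω−1, so ρ_SOR = 0.9557999.
10·ln10 = 23.0259; −ln(0.9557999) = 0.0452067; m = ⌈23.0259/0.0452067⌉ = ⌈509.347⌉ = 510.

m = 510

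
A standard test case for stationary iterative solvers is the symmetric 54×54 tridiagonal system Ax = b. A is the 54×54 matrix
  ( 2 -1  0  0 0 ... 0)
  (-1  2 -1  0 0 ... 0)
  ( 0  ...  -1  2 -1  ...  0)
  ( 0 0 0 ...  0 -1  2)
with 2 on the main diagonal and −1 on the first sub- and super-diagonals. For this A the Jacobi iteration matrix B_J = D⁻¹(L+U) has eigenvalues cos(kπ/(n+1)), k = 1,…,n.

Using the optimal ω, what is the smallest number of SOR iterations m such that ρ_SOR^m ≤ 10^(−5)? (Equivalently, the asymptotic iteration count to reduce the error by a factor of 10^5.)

With n=54, ρ(Jacobi) = cos(π/55) = 0.9983691.
√(1−ρ_J²) = |sin(π/55)| = 0.0570888
ω* = 2 / (1 + 0.0570888) = 2 / 1.0570888 ≈ 1.8919886.
At ω = 1.8919886 every |λ(B_ω)| = ω−1, so ρ_SOR = 0.8919886.
(0.8919886)^m ≤ 10^{−5}  ⇒  m·ln(0.8919886) ≤ −5·ln10  ⇒  m ≥ 100.724  ⇒  m = 101

m = 101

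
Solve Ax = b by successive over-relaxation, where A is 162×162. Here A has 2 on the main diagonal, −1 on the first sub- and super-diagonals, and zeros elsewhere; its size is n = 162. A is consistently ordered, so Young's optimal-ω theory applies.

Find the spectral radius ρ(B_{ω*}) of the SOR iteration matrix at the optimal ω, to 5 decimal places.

ρ_SOR = 0.96218

With n=162, ρ(Jacobi) = cos(π/163) = 0.99981.
√(1−ρ_J²) = |sin(π/163)| = 0.019272
ω* = 2 / (1 + 0.019272) = 2 / 1.019272 ≈ 1.96218.
ρ(B_{ω*}) = ω*−1 = 0.96218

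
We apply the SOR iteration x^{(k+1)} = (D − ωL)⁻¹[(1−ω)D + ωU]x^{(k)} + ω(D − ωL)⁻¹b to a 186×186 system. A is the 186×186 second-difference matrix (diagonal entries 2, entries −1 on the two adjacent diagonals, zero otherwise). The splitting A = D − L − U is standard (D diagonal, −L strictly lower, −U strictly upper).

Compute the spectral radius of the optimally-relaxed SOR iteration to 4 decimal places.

ρ_SOR = 0.9670

½·tridiag(1,0,1) at n=186: λ_k = cos(kπ/187); max |λ| at k=1 ⇒ ρ_J = cos(π/187) ≈ 0.9999.
root = sin(π/187) = 0.01680  (since 1−cos² = sin²).
Young: ω* = 2/(1+√(1−ρ_J²)) = 2/(1+0.01680) = 2/1.01680 = 1.9670.
ρ_SOR = ω* − 1 = 1.9670 − 1 = 0.9670.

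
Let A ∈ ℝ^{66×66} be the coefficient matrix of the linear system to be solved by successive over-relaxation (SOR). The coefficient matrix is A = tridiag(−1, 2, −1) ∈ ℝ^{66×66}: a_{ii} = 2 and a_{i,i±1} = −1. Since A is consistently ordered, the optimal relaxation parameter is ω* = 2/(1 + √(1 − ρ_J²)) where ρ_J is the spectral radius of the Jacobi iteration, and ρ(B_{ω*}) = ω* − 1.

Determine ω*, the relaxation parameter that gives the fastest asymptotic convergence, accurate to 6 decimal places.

With n=66, ρ(Jacobi) = cos(π/67) = 0.998901.
√(1 − cos²(π/67)) = sin(π/67) ≈ 0.0468723.
Young: ω* = 2/(1+√(1−ρ_J²)) = 2/(1+0.0468723) = 2/1.0468723 = 1.910453.
ρ_SOR = ω* − 1 = 1.910453 − 1 = 0.910453.

ω* = 1.910453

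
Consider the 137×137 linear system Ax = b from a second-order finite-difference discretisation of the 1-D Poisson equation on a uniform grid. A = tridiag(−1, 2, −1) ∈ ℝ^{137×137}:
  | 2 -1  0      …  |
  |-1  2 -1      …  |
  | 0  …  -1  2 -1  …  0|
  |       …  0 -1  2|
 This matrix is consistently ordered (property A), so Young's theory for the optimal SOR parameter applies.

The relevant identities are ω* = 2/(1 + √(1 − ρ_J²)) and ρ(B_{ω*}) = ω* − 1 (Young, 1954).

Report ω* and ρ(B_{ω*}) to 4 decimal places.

n=137: λ(B_J) = 1 − λ(A)/2 = cos(kπ/138); k=1 gives ρ_J = 0.9997.
√(1−ρ_J²) = |sin(π/138)| = 0.02276
So ω* = 2/1.02276 = 1.9555 (Young).
and ρ(B_{ω*}) = 1.9555 − 1 = 0.9555.

ω* = 1.9555, ρ_SOR = 0.9555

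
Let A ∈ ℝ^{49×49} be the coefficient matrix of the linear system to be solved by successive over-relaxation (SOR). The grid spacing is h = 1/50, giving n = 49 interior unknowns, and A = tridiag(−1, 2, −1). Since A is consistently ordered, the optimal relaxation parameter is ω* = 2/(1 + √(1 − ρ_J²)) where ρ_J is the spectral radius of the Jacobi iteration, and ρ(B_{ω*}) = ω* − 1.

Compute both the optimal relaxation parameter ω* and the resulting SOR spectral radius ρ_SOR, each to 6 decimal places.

spectrum of D⁻¹(L+U) = {cos(kπ/50) : 1≤k≤49}; ρ_J = cos(π/50) = 0.998027.
√(1 − cos²(π/50)) = sin(π/50) ≈ 0.0627905.
ω* = 2/(1+0.0627905) = 1.881838
Hence ρ(B_{ω*}) = 1.881838 − 1 = 0.881838.

ω* = 1.881838, ρ_SOR = 0.881838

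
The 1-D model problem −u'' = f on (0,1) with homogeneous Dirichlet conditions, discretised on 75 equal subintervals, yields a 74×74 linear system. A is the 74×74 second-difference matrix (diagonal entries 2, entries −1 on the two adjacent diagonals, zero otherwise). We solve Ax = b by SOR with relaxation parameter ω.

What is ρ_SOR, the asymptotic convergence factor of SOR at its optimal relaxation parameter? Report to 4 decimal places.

ρ_SOR = 0.9196

n=74: λ(B_J) = 1 − λ(A)/2 = cos(kπ/75); k=1 gives ρ_J = 0.9991.
1 − cos²(π/75) = sin²(π/75) ⇒ √(1−ρ_J²) = sin(π/75) = 0.04188.
ω* = 2/(1+0.04188) = 1.9196
ρ(B_{ω*}) = ω*−1 = 0.9196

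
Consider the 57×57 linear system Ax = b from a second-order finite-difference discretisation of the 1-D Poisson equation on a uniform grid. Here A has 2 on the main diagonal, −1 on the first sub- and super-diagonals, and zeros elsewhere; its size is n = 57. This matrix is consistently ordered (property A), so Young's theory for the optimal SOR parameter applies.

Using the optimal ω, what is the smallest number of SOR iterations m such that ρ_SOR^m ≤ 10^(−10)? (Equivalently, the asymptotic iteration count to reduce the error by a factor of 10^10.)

m = 213

½·tridiag(1,0,1) at n=57: λ_k = cos(kπ/58); max |λ| at k=1 ⇒ ρ_J = cos(π/58) ≈ 0.9985334.
root = sin(π/58) = 0.0541389  (since 1−cos² = sin²).
Then 2/(1+√(1−ρ_J²)) = 2/(1+0.0541389); ω* = 2/1.0541389 = 1.8972832.
ρ(B_{ω*}) = ω*−1 = 0.8972832
For 10 digits: m = 10·ln10 / (−ln 0.8972832) = 23.0259/0.108384 = 212.447; round up → m = 213.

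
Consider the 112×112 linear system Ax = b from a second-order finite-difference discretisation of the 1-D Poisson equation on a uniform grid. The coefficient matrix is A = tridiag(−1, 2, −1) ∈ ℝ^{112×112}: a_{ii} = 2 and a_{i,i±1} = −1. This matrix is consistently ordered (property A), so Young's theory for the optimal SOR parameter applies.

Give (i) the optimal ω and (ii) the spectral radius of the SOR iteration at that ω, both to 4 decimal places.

[ρ_J] n=112: ρ(B_J) = cos(π/(n+1)) = cos(π/113) = 0.9996.
1 − cos²(π/113) = sin²(π/113) ⇒ √(1−ρ_J²) = sin(π/113) = 0.02780.
ω* = 2/(1 + 0.02780) = 2/1.02780 = 1.9459.
[ρ_SOR] ω* − 1 = 0.9459.

ω* = 1.9459, ρ_SOR = 0.9459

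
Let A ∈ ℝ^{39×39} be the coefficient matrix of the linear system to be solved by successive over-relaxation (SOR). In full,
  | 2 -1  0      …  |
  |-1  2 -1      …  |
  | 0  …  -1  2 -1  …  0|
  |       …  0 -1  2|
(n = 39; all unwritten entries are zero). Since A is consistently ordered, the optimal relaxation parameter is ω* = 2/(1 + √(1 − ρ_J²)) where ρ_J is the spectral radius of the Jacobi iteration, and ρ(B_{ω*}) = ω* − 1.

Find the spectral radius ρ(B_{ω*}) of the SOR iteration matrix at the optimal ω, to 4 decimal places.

ρ_SOR = 0.8545

With n=39, ρ(Jacobi) = cos(π/40) = 0.9969.
root = sin(π/40) = 0.07846  (since 1−cos² = sin²).
ω* = 2/(1 + 0.07846) = 2/1.07846 = 1.8545.
ρ_SOR = ω* − 1 ≈ 0.8545.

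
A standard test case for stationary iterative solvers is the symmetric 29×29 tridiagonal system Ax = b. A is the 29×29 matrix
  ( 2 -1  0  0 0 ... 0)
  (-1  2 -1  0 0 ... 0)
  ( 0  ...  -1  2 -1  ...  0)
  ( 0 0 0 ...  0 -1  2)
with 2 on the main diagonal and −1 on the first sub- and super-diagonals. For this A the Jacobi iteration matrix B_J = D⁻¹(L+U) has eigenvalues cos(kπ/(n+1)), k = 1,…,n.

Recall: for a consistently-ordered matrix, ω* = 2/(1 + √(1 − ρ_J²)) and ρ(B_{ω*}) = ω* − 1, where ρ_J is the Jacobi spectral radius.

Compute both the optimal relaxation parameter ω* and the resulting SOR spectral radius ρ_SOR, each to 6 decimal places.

ω* = 1.810727, ρ_SOR = 0.810727

spectrum of D⁻¹(L+U) = {cos(kπ/30) : 1≤k≤29}; ρ_J = cos(π/30) = 0.994522.
√(1 − cos²(π/30)) = sin(π/30) ≈ 0.1045285.
ω* = 2 / (1 + 0.1045285) = 2 / 1.1045285 ≈ 1.810727.
and ρ(B_{ω*}) = 1.810727 − 1 = 0.810727.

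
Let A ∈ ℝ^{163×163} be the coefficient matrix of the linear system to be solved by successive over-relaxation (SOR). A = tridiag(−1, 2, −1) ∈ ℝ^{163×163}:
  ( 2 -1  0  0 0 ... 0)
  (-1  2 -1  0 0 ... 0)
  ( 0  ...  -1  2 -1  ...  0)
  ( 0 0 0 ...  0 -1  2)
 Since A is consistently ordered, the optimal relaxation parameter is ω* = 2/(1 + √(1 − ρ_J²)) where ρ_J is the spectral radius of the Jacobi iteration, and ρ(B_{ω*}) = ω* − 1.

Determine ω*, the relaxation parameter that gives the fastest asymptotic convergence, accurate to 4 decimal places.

n=163: λ(B_J) = 1 − λ(A)/2 = cos(kπ/164); k=1 gives ρ_J = 0.9998.
√(1−ρ_J²) simplifies to sin(π/164) = 0.01915.
ω* = 2 / (1 + 0.01915) = 2 / 1.01915 ≈ 1.9624.
ρ_SOR = ω* − 1 ≈ 0.9624.

ω* = 1.9624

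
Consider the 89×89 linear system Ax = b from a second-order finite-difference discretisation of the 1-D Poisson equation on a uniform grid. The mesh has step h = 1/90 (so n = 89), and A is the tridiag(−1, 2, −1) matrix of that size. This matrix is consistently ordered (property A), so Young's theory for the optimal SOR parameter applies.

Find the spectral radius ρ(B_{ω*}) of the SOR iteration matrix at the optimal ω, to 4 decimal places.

With n=89, ρ(Jacobi) = cos(π/90) = 0.9994.
√(1−ρ_J²) = |sin(π/90)| = 0.03490
ω* = 2 / (1 + 0.03490) = 2 / 1.03490 ≈ 1.9326.
At ω = 1.9326 every |λ(B_ω)| = ω−1, so ρ_SOR = 0.9326.

ρ_SOR = 0.9326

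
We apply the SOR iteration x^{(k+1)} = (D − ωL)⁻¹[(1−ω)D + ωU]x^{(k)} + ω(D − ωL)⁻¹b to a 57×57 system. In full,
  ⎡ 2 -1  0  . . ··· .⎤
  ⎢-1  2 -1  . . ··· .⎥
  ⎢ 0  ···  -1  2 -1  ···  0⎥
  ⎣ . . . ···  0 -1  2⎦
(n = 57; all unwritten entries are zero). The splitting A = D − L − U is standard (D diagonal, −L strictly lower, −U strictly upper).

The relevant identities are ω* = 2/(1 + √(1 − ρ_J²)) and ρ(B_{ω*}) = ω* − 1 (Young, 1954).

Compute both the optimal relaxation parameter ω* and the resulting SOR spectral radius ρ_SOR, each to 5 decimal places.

[ρ_J] n=57: ρ(B_J) = cos(π/(n+1)) = cos(π/58) = 0.99853.
√(1−ρ_J²) simplifies to sin(π/58) = 0.054139.
[ω*] 2 ÷ (1 + 0.054139) = 2 ÷ 1.054139 = 1.89728.
and ρ(B_{ω*}) = 1.89728 − 1 = 0.89728.

ω* = 1.89728, ρ_SOR = 0.89728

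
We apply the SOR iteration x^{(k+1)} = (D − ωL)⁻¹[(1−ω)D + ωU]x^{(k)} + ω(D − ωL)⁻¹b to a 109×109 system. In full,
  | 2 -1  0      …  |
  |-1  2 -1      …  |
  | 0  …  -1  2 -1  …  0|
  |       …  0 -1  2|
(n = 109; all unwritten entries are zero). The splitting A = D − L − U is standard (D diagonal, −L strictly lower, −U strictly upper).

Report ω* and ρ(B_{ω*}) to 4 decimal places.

ρ_J = max_k |cos(kπ/110)| = cos(π/110) = 0.9996
root = sin(π/110) = 0.02856  (since 1−cos² = sin²).
So ω* = 2/1.02856 = 1.9445 (Young).
[ρ_SOR] ω* − 1 = 0.9445.

ω* = 1.9445, ρ_SOR = 0.9445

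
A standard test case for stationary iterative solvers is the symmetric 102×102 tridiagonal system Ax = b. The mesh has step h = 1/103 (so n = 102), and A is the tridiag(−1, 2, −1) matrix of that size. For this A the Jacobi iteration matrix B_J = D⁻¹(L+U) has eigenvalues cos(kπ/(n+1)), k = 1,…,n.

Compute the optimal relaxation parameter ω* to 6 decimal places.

ω* = 1.940813

n=102: λ(B_J) = 1 − λ(A)/2 = cos(kπ/103); k=1 gives ρ_J = 0.999535.
root = sin(π/103) = 0.0304962  (since 1−cos² = sin²).
ω* = 2 / (1 + 0.0304962) = 2 / 1.0304962 ≈ 1.940813.
ρ(B_{ω*}) = ω*−1 = 0.940813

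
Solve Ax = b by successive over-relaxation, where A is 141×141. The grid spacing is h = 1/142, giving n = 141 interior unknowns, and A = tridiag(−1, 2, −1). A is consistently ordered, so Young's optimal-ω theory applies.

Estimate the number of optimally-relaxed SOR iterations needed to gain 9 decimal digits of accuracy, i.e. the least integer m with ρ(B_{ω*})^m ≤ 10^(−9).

n=141: λ(B_J) = 1 − λ(A)/2 = cos(kπ/142); k=1 gives ρ_J = 0.9997553.
√(1 − cos²(π/142)) = sin(π/142) ≈ 0.0221221.
Young: ω* = 2/(1+√(1−ρ_J²)) = 2/(1+0.0221221) = 2/1.0221221 = 1.9567134.
At ω = 1.9567134 every |λ(B_ω)| = ω−1, so ρ_SOR = 0.9567134.
(0.9567134)^m ≤ 10^{−9}  ⇒  m·ln(0.9567134) ≤ −9·ln10  ⇒  m ≥ 468.308  ⇒  m = 469

m = 469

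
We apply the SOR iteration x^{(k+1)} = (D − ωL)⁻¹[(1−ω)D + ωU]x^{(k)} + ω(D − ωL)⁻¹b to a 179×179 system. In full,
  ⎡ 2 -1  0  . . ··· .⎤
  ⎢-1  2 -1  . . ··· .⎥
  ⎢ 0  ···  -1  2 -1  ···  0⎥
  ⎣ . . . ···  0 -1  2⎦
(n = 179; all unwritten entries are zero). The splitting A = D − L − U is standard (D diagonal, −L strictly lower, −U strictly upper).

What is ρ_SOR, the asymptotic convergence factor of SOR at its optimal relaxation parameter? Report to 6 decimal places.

ρ_SOR = 0.965694

[ρ_J] n=179: ρ(B_J) = cos(π/(n+1)) = cos(π/180) = 0.999848.
√(1 − cos²(π/180)) = sin(π/180) ≈ 0.0174524.
Then 2/(1+√(1−ρ_J²)) = 2/(1+0.0174524); ω* = 2/1.0174524 = 1.965694.
ρ_SOR = ω* − 1 ≈ 0.965694.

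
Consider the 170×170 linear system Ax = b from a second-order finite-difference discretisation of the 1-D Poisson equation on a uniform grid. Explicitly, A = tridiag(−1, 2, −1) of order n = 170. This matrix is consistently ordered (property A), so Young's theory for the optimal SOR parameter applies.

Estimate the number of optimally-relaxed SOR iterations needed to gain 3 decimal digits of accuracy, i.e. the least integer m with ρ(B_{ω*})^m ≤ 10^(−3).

m = 188

½·tridiag(1,0,1) at n=170: λ_k = cos(kπ/171); max |λ| at k=1 ⇒ ρ_J = cos(π/171) ≈ 0.9998312.
1 − cos²(π/171) = sin²(π/171) ⇒ √(1−ρ_J²) = sin(π/171) = 0.0183709.
ω* = 2/(1 + 0.0183709) = 2/1.0183709 = 1.9639210.
and ρ(B_{ω*}) = 1.9639210 − 1 = 0.9639210.
ρ_SOR^m ≤ 10^(−3) ⇔ m ≥ 3·ln10/(−ln 0.9639210) = 6.90776/0.0367459 = 187.987; m = ⌈187.987⌉ = 188.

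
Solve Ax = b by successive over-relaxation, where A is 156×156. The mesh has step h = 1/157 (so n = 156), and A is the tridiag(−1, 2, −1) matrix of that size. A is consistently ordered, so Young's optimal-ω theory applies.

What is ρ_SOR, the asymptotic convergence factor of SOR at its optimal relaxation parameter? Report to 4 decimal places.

ρ_SOR = 0.9608

[ρ_J] n=156: ρ(B_J) = cos(π/(n+1)) = cos(π/157) = 0.9998.
√(1−ρ_J²) simplifies to sin(π/157) = 0.02001.
Young: ω* = 2/(1+√(1−ρ_J²)) = 2/(1+0.02001) = 2/1.02001 = 1.9608.
ρ_SOR = ω* − 1 ≈ 0.9608.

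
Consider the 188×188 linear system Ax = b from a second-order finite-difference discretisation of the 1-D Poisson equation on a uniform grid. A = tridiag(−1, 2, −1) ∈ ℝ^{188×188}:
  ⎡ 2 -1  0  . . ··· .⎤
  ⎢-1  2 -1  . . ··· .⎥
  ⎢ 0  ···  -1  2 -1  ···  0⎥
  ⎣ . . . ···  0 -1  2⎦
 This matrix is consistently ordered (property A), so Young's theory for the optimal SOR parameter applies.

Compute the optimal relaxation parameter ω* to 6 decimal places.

spectrum of D⁻¹(L+U) = {cos(kπ/189) : 1≤k≤188}; ρ_J = cos(π/189) = 0.999862.
√(1−ρ_J²) = |sin(π/189)| = 0.0166214
[ω*] 2 ÷ (1 + 0.0166214) = 2 ÷ 1.0166214 = 1.967301.
Hence ρ(B_{ω*}) = 1.967301 − 1 = 0.967301.

ω* = 1.967301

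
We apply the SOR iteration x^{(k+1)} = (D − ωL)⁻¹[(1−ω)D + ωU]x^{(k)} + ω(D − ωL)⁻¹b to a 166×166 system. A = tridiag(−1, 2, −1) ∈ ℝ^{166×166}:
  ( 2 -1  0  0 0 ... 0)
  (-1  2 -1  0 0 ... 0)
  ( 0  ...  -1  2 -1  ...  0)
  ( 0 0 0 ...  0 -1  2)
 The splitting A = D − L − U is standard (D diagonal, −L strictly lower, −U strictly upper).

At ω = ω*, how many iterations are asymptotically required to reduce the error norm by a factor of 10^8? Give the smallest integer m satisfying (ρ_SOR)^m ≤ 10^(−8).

m = 490

With n=166, ρ(Jacobi) = cos(π/167) = 0.9998231.
√(1 − cos²(π/167)) = sin(π/167) ≈ 0.0188108.
ω* = 2/(1+0.0188108) = 1.9630730
and ρ(B_{ω*}) = 1.9630730 − 1 = 0.9630730.
8·ln10 = 18.4207; −ln(0.9630730) = 0.0376261; m = ⌈18.4207/0.0376261⌉ = ⌈489.572⌉ = 490.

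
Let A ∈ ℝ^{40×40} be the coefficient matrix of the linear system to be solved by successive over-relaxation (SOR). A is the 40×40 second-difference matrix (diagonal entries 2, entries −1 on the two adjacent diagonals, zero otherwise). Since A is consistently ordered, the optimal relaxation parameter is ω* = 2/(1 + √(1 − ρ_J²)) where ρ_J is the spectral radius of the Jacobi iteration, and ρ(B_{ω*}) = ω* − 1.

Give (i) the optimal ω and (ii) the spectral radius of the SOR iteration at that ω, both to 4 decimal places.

[ρ_J] n=40: ρ(B_J) = cos(π/(n+1)) = cos(π/41) = 0.9971.
√(1−ρ_J²) = |sin(π/41)| = 0.07655
ω* = 2/(1 + 0.07655) = 2/1.07655 = 1.8578.
ρ(B_{ω*}) = ω*−1 = 0.8578

ω* = 1.8578, ρ_SOR = 0.8578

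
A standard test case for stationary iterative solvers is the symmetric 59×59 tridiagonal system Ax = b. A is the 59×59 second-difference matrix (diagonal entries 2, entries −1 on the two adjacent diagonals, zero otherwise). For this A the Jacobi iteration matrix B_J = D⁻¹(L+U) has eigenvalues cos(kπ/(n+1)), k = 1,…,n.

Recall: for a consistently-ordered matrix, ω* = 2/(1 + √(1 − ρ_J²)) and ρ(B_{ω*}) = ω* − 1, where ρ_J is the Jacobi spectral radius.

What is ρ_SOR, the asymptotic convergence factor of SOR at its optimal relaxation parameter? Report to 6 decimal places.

½·tridiag(1,0,1) at n=59: λ_k = cos(kπ/60); max |λ| at k=1 ⇒ ρ_J = cos(π/60) ≈ 0.998630.
1 − cos²(π/60) = sin²(π/60) ⇒ √(1−ρ_J²) = sin(π/60) = 0.0523360.
ω* = 2/(1 + 0.0523360) = 2/1.0523360 = 1.900534.
At ω = 1.900534 every |λ(B_ω)| = ω−1, so ρ_SOR = 0.900534.

ρ_SOR = 0.900534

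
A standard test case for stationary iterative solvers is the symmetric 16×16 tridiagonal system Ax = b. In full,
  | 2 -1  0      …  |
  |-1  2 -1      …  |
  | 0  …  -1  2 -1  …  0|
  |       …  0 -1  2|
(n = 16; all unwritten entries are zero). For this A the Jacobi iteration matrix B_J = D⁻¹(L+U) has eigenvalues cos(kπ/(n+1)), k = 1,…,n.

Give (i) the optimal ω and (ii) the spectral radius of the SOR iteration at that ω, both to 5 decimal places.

[ρ_J] n=16: ρ(B_J) = cos(π/(n+1)) = cos(π/17) = 0.98297.
√(1−ρ_J²) = |sin(π/17)| = 0.183750
So ω* = 2/1.183750 = 1.68955 (Young).
Hence ρ(B_{ω*}) = 1.68955 − 1 = 0.68955.

ω* = 1.68955, ρ_SOR = 0.68955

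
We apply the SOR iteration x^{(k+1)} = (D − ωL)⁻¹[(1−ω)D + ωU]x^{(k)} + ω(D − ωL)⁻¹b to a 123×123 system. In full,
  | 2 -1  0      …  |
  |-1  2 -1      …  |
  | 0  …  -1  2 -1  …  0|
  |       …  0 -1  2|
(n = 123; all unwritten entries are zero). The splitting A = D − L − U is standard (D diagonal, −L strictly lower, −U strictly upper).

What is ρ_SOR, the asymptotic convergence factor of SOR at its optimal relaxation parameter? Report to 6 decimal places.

ρ_J = max_k |cos(kπ/124)| = cos(π/124) = 0.999679
1 − cos²(π/124) = sin²(π/124) ⇒ √(1−ρ_J²) = sin(π/124) = 0.0253327.
Then 2/(1+√(1−ρ_J²)) = 2/(1+0.0253327); ω* = 2/1.0253327 = 1.950586.
Hence ρ(B_{ω*}) = 1.950586 − 1 = 0.950586.

ρ_SOR = 0.950586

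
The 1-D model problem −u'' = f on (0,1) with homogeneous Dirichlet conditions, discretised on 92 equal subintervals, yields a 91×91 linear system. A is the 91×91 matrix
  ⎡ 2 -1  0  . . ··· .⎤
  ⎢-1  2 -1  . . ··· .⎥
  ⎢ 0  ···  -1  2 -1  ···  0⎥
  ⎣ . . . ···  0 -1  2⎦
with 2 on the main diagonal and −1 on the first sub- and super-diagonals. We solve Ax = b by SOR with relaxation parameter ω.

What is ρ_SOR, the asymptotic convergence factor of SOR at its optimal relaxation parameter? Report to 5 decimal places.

ρ_SOR = 0.93397

[ρ_J] n=91: ρ(B_J) = cos(π/(n+1)) = cos(π/92) = 0.99942.
1 − cos²(π/92) = sin²(π/92) ⇒ √(1−ρ_J²) = sin(π/92) = 0.034141.
ω* = 2 / (1 + 0.034141) = 2 / 1.034141 ≈ 1.93397.
[ρ_SOR] ω* − 1 = 0.93397.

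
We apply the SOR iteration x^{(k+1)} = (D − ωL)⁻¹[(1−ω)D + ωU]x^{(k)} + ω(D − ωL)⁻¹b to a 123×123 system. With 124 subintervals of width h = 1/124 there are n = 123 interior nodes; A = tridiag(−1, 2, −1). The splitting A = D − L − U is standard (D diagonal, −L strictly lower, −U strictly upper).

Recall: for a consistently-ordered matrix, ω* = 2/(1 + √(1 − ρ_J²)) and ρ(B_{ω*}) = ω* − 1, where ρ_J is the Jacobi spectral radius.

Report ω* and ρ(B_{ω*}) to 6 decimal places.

ω* = 1.950586, ρ_SOR = 0.950586

B_J for the 123×123 system has eigenvalues cos(kπ/124); ρ_J = cos(π/124) = 0.999679.
√(1−ρ_J²) = |sin(π/124)| = 0.0253327
ω* = 2 / (1 + 0.0253327) = 2 / 1.0253327 ≈ 1.950586.
Hence ρ(B_{ω*}) = 1.950586 − 1 = 0.950586.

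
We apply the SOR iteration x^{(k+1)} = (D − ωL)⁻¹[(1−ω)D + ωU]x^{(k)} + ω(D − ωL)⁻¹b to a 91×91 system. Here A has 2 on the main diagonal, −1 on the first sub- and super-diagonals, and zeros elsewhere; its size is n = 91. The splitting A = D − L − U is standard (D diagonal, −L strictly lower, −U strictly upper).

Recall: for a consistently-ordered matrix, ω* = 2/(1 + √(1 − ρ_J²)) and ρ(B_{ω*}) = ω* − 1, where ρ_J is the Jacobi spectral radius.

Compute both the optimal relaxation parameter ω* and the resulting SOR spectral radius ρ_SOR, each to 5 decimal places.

ω* = 1.93397, ρ_SOR = 0.93397

With n=91, ρ(Jacobi) = cos(π/92) = 0.99942.
√(1−ρ_J²) = |sin(π/92)| = 0.034141
ω* = 2/(1 + 0.034141) = 2/1.034141 = 1.93397.
[ρ_SOR] ω* − 1 = 0.93397.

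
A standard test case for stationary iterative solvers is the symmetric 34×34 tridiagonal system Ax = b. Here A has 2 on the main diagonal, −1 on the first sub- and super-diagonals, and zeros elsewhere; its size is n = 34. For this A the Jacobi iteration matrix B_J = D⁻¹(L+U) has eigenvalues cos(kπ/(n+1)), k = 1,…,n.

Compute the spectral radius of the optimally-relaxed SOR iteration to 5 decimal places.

ρ_SOR = 0.83547

n=34: λ(B_J) = 1 − λ(A)/2 = cos(kπ/35); k=1 gives ρ_J = 0.99597.
1 − cos²(π/35) = sin²(π/35) ⇒ √(1−ρ_J²) = sin(π/35) = 0.089639.
Young: ω* = 2/(1+√(1−ρ_J²)) = 2/(1+0.089639) = 2/1.089639 = 1.83547.
At ω = 1.83547 every |λ(B_ω)| = ω−1, so ρ_SOR = 0.83547.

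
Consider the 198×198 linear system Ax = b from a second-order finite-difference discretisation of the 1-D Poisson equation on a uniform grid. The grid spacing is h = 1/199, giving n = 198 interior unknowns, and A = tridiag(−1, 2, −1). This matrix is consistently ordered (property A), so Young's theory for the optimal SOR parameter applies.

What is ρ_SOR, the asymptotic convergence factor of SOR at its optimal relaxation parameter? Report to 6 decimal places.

½·tridiag(1,0,1) at n=198: λ_k = cos(kπ/199); max |λ| at k=1 ⇒ ρ_J = cos(π/199) ≈ 0.999875.
√(1−ρ_J²) = |sin(π/199)| = 0.0157862
[ω*] 2 ÷ (1 + 0.0157862) = 2 ÷ 1.0157862 = 1.968918.
ρ_SOR = ω* − 1 = 1.968918 − 1 = 0.968918.

ρ_SOR = 0.968918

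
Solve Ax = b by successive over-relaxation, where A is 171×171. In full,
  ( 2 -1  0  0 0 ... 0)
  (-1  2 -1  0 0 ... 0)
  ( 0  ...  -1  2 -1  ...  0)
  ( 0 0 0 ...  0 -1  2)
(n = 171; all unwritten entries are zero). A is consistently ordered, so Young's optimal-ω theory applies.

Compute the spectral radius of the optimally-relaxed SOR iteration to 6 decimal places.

ρ_SOR = 0.964127

½·tridiag(1,0,1) at n=171: λ_k = cos(kπ/172); max |λ| at k=1 ⇒ ρ_J = cos(π/172) ≈ 0.999833.
root = sin(π/172) = 0.0182641  (since 1−cos² = sin²).
ω* = 2 / (1 + 0.0182641) = 2 / 1.0182641 ≈ 1.964127.
and ρ(B_{ω*}) = 1.964127 − 1 = 0.964127.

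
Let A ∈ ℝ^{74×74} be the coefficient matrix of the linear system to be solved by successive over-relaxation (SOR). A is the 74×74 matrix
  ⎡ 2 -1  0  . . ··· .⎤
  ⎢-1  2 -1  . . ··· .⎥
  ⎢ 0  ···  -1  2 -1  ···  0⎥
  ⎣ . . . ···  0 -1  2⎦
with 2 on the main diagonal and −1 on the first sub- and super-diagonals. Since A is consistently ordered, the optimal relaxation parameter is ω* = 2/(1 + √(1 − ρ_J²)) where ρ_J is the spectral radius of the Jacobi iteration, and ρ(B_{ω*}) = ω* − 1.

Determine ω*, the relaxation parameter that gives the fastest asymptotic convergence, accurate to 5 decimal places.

ω* = 1.91961

n=74: λ(B_J) = 1 − λ(A)/2 = cos(kπ/75); k=1 gives ρ_J = 0.99912.
√(1−ρ_J²) = |sin(π/75)| = 0.041876
ω* = 2/(1 + 0.041876) = 2/1.041876 = 1.91961.
Hence ρ(B_{ω*}) = 1.91961 − 1 = 0.91961.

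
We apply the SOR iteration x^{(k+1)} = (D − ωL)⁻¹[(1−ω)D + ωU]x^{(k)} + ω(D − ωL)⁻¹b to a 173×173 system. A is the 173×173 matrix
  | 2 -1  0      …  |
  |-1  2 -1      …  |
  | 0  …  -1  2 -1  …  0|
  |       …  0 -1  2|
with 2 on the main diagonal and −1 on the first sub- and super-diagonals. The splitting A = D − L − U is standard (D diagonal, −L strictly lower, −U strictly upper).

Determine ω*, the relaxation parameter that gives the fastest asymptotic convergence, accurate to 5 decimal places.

½·tridiag(1,0,1) at n=173: λ_k = cos(kπ/174); max |λ| at k=1 ⇒ ρ_J = cos(π/174) ≈ 0.99984.
√(1−ρ_J²) simplifies to sin(π/174) = 0.018054.
So ω* = 2/1.018054 = 1.96453 (Young).
Hence ρ(B_{ω*}) = 1.96453 − 1 = 0.96453.

ω* = 1.96453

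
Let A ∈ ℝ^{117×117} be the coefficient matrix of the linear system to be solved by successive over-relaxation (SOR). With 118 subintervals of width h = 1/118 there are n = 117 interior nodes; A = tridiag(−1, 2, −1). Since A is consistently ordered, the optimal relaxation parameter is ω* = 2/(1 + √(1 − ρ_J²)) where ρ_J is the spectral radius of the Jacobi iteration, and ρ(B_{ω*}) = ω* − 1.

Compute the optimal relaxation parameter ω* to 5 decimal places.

[ρ_J] n=117: ρ(B_J) = cos(π/(n+1)) = cos(π/118) = 0.99965.
1 − cos²(π/118) = sin²(π/118) ⇒ √(1−ρ_J²) = sin(π/118) = 0.026621.
ω* = 2/(1 + 0.026621) = 2/1.026621 = 1.94814.
ρ_SOR = ω* − 1 ≈ 0.94814.

ω* = 1.94814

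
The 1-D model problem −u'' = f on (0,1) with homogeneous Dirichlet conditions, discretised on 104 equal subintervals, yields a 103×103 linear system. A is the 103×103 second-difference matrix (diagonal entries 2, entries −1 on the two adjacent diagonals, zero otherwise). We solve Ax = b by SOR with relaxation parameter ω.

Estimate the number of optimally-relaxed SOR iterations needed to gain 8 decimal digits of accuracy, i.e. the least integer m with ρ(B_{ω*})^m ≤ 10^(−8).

m = 305

spectrum of D⁻¹(L+U) = {cos(kπ/104) : 1≤k≤103}; ρ_J = cos(π/104) = 0.9995438.
1 − cos²(π/104) = sin²(π/104) ⇒ √(1−ρ_J²) = sin(π/104) = 0.0302030.
So ω* = 2/1.0302030 = 1.9413650 (Young).
[ρ_SOR] ω* − 1 = 0.9413650.
(0.9413650)^m ≤ 10^{−8}  ⇒  m·ln(0.9413650) ≤ −8·ln10  ⇒  m ≥ 304.856  ⇒  m = 305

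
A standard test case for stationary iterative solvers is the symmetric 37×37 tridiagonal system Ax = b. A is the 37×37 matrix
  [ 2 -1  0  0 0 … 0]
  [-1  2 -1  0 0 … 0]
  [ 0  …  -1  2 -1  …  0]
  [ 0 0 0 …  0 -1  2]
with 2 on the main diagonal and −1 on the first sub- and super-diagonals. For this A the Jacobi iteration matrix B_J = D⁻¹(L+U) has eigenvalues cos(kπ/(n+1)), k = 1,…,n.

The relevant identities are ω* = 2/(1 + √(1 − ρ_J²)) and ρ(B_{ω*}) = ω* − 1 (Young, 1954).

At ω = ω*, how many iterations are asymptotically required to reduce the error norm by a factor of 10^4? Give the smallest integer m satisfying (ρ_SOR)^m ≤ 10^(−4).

m = 56

[ρ_J] n=37: ρ(B_J) = cos(π/(n+1)) = cos(π/38) = 0.9965845.
√(1−ρ_J²) simplifies to sin(π/38) = 0.0825793.
Then 2/(1+√(1−ρ_J²)) = 2/(1+0.0825793); ω* = 2/1.0825793 = 1.8474397.
and ρ(B_{ω*}) = 1.8474397 − 1 = 0.8474397.
(0.8474397)^m ≤ 10^{−4}  ⇒  m·ln(0.8474397) ≤ −4·ln10  ⇒  m ≥ 55.639  ⇒  m = 56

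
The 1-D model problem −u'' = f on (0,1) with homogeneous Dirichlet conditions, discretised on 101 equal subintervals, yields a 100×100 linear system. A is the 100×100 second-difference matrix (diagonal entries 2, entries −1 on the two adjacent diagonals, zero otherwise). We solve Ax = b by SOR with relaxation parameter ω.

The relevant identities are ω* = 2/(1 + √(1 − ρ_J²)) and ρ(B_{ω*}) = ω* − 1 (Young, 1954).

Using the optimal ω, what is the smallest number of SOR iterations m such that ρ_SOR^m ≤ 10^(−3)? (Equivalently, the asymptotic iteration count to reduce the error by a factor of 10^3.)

ρ_J = max_k |cos(kπ/101)| = cos(π/101) = 0.9995163
√(1−ρ_J²) = |sin(π/101)| = 0.0310999
So ω* = 2/1.0310999 = 1.9396763 (Young).
[ρ_SOR] ω* − 1 = 0.9396763.
Need (0.9396763)^m ≤ 10^(−3): m ≥ 3·ln10/|ln 0.9396763| = 6.90776/0.0622198 = 111.022 ⇒ m = 112.

m = 112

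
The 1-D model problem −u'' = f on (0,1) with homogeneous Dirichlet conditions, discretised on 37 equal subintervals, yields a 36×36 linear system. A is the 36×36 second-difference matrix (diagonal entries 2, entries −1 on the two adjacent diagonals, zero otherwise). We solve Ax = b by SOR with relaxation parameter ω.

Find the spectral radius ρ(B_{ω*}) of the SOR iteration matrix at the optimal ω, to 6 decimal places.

B_J for the 36×36 system has eigenvalues cos(kπ/37); ρ_J = cos(π/37) = 0.996397.
1 − cos²(π/37) = sin²(π/37) ⇒ √(1−ρ_J²) = sin(π/37) = 0.0848059.
ω* = 2/(1+0.0848059) = 1.843648
ρ(B_{ω*}) = ω*−1 = 0.843648

ρ_SOR = 0.843648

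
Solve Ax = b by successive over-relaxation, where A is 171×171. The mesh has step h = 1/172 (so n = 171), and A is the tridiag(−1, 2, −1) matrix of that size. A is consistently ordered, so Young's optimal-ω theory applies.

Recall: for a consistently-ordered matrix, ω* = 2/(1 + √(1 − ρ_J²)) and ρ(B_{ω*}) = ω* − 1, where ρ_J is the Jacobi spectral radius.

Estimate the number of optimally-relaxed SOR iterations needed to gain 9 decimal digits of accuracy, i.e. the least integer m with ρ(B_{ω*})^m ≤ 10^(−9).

m = 568

With n=171, ρ(Jacobi) = cos(π/172) = 0.9998332.
√(1−ρ_J²) simplifies to sin(π/172) = 0.0182641.
[ω*] 2 ÷ (1 + 0.0182641) = 2 ÷ 1.0182641 = 1.9641270.
ρ_SOR = ω* − 1 ≈ 0.9641270.
(0.9641270)^m ≤ 10^{−9}  ⇒  m·ln(0.9641270) ≤ −9·ln10  ⇒  m ≥ 567.260  ⇒  m = 568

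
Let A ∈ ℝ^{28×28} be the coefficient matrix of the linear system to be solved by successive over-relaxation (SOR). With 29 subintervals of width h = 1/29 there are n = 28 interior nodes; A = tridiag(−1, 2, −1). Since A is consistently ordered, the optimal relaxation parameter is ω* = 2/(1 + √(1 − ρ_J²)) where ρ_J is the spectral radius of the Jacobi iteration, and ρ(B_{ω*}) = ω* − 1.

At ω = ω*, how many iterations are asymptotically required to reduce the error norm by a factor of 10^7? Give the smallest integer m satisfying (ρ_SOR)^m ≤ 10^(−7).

With n=28, ρ(Jacobi) = cos(π/29) = 0.9941380.
√(1−ρ_J²) simplifies to sin(π/29) = 0.1081190.
So ω* = 2/1.1081190 = 1.8048603 (Young).
ρ(B_{ω*}) = ω*−1 = 0.8048603
(0.8048603)^m ≤ 10^{−7}  ⇒  m·ln(0.8048603) ≤ −7·ln10  ⇒  m ≥ 74.247  ⇒  m = 75

m = 75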